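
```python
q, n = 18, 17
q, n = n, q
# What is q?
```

Trace:
`q, n = 18, 17` → q = 18; n = 17
`q, n = n, q` → q = 17; n = 18
So q = 17

Answer: 17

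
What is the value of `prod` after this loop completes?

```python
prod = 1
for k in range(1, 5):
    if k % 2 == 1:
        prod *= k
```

Product of odd numbers 1 to 4
`prod` takes the values: 1 → 3

Answer: 3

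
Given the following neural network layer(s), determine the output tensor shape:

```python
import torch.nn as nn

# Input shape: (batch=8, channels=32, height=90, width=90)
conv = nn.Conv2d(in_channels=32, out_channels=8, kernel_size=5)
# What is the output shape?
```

Input: (8, 32, 90, 90) -> Output: (8, 8, 86, 86)

Answer: (8, 8, 86, 86)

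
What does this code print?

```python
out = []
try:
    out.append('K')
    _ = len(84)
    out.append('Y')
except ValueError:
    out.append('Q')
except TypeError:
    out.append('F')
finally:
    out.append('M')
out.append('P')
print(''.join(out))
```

Execution trace: 'K' (try body) → 'F' (except TypeError) → 'M' (finally) → 'P' (after the try/except). Output: KFMP

Answer: KFMP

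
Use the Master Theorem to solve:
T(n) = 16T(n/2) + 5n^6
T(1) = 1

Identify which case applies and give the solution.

a=16, b=2, f(n)=5n^6. log_2(16) = 4. Since c=6 > 4 and the regularity condition holds (16(n/2)^6 = (16/2^6)n^6 with 16/2^6 < 1), Case 3 applies: T(n) = Θ(f(n)) = O(n^6).

Answer: O(n^6) - Case 3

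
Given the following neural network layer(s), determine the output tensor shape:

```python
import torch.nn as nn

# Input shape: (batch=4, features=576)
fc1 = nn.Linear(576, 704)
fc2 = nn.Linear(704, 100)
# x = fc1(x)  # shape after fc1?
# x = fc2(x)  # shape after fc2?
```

Input: (4, 576) -> after fc1: (4, 704) -> Output: (4, 100)

Answer: (4, 100)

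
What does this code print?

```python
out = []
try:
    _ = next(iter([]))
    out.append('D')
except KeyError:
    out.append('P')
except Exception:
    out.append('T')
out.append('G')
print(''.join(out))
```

Execution trace: 'T' (except Exception) → 'G' (after the try/except). Output: TG

Answer: TG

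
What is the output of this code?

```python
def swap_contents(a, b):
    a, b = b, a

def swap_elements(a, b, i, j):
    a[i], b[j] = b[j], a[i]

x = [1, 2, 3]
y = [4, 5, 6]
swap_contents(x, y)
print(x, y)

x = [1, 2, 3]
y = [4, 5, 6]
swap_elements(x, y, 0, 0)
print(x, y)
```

Key concept: parameter rebinding vs mutation.
Step by step:
`x = [1, 2, 3]` → x = [1, 2, 3]
`y = [4, 5, 6]` → y = [4, 5, 6]
`swap_contents(x, y)` → no visible change to tracked variables
`print(x, y)` → prints [1, 2, 3] [4, 5, 6]
`x = [1, 2, 3]` → x = [1, 2, 3]
`y = [4, 5, 6]` → y = [4, 5, 6]
`swap_elements(x, y, 0, 0)` → x = [4, 2, 3]; y = [1, 5, 6]
`print(x, y)` → prints [4, 2, 3] [1, 5, 6]

Answer:
[1, 2, 3] [4, 5, 6]
[4, 2, 3] [1, 5, 6]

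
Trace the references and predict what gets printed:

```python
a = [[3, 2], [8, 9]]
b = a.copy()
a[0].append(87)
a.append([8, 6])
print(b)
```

Key concept: shallow copy with nested lists.
Step by step:
`a = [[3, 2], [8, 9]]` → a = [[3, 2], [8, 9]]
`b = a.copy()` → b = [[3, 2], [8, 9]]
`a[0].append(87)` → a = [[3, 2, 87], [8, 9]]; b = [[3, 2, 87], [8, 9]]
`a.append([8, 6])` → a = [[3, 2, 87], [8, 9], [8, 6]]
`print(b)` → prints [[3, 2, 87], [8, 9]]

Answer: [[3, 2, 87], [8, 9]]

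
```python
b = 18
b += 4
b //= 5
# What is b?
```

Trace:
`b = 18` → b = 18
`b += 4` → b = 22
`b //= 5` → b = 4
So b = 4

Answer: 4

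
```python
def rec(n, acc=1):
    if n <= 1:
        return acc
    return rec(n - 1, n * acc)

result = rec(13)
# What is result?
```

Accumulator trace (n, acc): (13, 1) -> (12, 13) -> (11, 156) -> (10, 1716) -> (9, 17160) -> (8, 154440) -> (7, 1235520) -> (6, 8648640) -> (5, 51891840) -> (4, 259459200) -> (3, 1037836800) -> (2, 3113510400) -> (1, 6227020800) -> return 6227020800

Answer: 6227020800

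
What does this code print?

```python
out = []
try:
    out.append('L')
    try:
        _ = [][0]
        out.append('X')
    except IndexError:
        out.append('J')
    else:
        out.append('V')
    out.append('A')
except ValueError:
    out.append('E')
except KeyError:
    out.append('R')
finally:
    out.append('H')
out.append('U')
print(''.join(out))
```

Execution trace: 'L' (try body) → 'J' (inner except IndexError) → 'A' (try body, no exception) → 'H' (finally) → 'U' (after the try/except). Output: LJAHU

Answer: LJAHU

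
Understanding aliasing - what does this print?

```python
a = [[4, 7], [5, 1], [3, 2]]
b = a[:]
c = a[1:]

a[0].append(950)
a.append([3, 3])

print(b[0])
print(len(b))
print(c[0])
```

Key concept: slice with nested mutation.
Step by step:
`a = [[4, 7], [5, 1], [3, 2]]` → a = [[4, 7], [5, 1], [3, 2]]
`b = a[:]` → b = [[4, 7], [5, 1], [3, 2]]
`c = a[1:]` → c = [[5, 1], [3, 2]]
`a[0].append(950)` → a = [[4, 7, 950], [5, 1], [3, 2]]; b = [[4, 7, 950], [5, 1], [3, 2]]
`a.append([3, 3])` → a = [[4, 7, 950], [5, 1], [3, 2], [3, 3]]
`print(b[0])` → prints [4, 7, 950]
`print(len(b))` → prints 3
`print(c[0])` → prints [5, 1]

Answer:
[4, 7, 950]
3
[5, 1]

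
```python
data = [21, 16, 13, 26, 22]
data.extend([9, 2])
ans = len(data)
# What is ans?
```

Trace:
`data = [21, 16, 13, 26, 22]` → data = [21, 16, 13, 26, 22]
`data.extend([9, 2])` → data = [21, 16, 13, 26, 22, 9, 2]
`ans = len(data)` → ans = 7
So ans = 7

Answer: 7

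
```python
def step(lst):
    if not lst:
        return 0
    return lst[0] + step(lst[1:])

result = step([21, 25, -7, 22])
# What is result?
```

21 + 25 + (-7) + 22 + 0 = 61

Answer: 61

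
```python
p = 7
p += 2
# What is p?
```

Trace:
`p = 7` → p = 7
`p += 2` → p = 9
So p = 9

Answer: 9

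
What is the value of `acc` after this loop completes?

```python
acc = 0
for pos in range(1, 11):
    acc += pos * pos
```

Sum of squares 1² to 10² = 385
`acc` takes the values: 0 → 1 → 5 → 14 → 30 → 55 → 91 → 140 → 204 → 285 → 385

Answer: 385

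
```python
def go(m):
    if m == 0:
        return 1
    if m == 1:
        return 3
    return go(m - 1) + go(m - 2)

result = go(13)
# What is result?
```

Build up from base cases: go(0)=1, go(1)=3, go(2)=4, go(3)=7, go(4)=11, go(5)=18, go(6)=29, ..., go(13)=843

Answer: 843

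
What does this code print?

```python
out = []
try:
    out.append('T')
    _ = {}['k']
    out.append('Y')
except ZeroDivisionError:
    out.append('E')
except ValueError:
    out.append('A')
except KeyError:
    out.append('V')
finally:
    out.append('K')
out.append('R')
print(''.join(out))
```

Execution trace: 'T' (try body) → 'V' (except KeyError) → 'K' (finally) → 'R' (after the try/except). Output: TVKR

Answer: TVKR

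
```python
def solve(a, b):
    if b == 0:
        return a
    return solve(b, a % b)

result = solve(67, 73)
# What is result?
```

solve(67, 73) -> solve(73, 67) -> solve(67, 6) -> solve(6, 1) -> solve(1, 0) -> 1

Answer: 1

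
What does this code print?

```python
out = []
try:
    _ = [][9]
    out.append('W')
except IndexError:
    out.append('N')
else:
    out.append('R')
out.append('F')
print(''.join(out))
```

Execution trace: 'N' (except IndexError) → 'F' (after the try/except). Output: NF

Answer: NF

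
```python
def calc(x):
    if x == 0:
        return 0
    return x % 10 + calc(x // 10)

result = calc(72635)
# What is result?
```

Sum of digits of 72635: 5 + 3 + 6 + 2 + 7 = 23

Answer: 23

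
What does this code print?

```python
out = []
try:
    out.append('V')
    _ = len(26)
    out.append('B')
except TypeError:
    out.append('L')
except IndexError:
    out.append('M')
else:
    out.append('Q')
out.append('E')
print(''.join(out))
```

Execution trace: 'V' (try body) → 'L' (except TypeError) → 'E' (after the try/except). Output: VLE

Answer: VLE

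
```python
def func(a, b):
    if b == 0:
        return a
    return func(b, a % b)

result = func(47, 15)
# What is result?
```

func(47, 15) -> func(15, 2) -> func(2, 1) -> func(1, 0) -> 1

Answer: 1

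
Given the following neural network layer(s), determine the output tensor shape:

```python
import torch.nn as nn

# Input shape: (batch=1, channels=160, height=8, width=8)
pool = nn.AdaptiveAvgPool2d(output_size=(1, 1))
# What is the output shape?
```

Input: (1, 160, 8, 8) -> Output: (1, 160, 1, 1)

Answer: (1, 160, 1, 1)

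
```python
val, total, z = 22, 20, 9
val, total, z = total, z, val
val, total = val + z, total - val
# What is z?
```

Trace:
`val, total, z = 22, 20, 9` → val = 22; total = 20; z = 9
`val, total, z = total, z, val` → val = 20; total = 9; z = 22
`val, total = val + z, total - val` → val = 42; total = -11
So z = 22

Answer: 22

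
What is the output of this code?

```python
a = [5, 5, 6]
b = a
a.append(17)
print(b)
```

Key concept: basic list aliasing.
Step by step:
`a = [5, 5, 6]` → a = [5, 5, 6]
`b = a` → b = [5, 5, 6] (same object as a)
`a.append(17)` → a = [5, 5, 6, 17] (same object as b); b = [5, 5, 6, 17] (same object as a)
`print(b)` → prints [5, 5, 6, 17]

Answer: [5, 5, 6, 17]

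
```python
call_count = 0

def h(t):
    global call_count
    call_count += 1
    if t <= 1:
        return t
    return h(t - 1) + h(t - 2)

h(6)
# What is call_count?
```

Calls(t) = 1 + Calls(t-1) + Calls(t-2); Calls(0)=Calls(1)=1. For t=6 this gives 25.

Answer: 25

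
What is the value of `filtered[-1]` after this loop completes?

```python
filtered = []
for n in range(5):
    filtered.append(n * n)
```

Last element of squares 0 to 4
`filtered` takes the values: [] → [0] → [0, 1] → [0, 1, 4] → [0, 1, 4, 9] → [0, 1, 4, 9, 16]
So `filtered[-1]` = 16

Answer: 16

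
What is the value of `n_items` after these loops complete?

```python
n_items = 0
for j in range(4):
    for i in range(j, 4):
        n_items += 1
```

Upper triangle: 4 + 3 + ... + 1
`n_items` takes the values: 0 → 1 → 2 → 3 → 4 → 5 → 6 → 7 → 8 → 9 → 10

Answer: 10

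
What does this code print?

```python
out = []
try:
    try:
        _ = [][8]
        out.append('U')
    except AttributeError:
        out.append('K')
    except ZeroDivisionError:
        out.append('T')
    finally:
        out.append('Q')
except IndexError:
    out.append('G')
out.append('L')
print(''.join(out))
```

Execution trace: 'Q' (finally) → 'G' (outer except IndexError) → 'L' (after the try/except). Output: QGL

Answer: QGL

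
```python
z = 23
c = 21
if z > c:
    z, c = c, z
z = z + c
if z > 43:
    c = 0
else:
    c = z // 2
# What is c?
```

Trace:
`z = 23` → z = 23
`c = 21` → c = 21
`if z > c: ...` → z > c is True → z = 21; c = 23
`z = z + c` → z = 44
`if z > 43: ...` → z > 43 is True → c = 0
So c = 0

Answer: 0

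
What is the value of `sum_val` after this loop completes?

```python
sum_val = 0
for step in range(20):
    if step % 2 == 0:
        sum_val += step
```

Sum of even numbers 0 to 19
`sum_val` takes the values: 0 → 2 → 6 → 12 → 20 → 30 → 42 → 56 → 72 → 90

Answer: 90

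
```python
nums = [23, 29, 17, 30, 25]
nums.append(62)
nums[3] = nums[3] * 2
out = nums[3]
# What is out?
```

Trace:
`nums = [23, 29, 17, 30, 25]` → nums = [23, 29, 17, 30, 25]
`nums.append(62)` → nums = [23, 29, 17, 30, 25, 62]
`nums[3] = nums[3] * 2` → nums = [23, 29, 17, 60, 25, 62]
`out = nums[3]` → out = 60
So out = 60

Answer: 60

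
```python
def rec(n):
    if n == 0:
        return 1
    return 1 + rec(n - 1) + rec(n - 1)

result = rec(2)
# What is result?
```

rec(n) = 1 + 2·rec(n-1), rec(0)=1. Closed form: (1+1)·2^2 - 1 = 7.

Answer: 7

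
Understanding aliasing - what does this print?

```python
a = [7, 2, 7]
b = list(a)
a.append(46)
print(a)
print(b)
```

Key concept: list() constructor creates copy.
Step by step:
`a = [7, 2, 7]` → a = [7, 2, 7]
`b = list(a)` → b = [7, 2, 7]
`a.append(46)` → a = [7, 2, 7, 46]
`print(a)` → prints [7, 2, 7, 46]
`print(b)` → prints [7, 2, 7]

Answer:
[7, 2, 7, 46]
[7, 2, 7]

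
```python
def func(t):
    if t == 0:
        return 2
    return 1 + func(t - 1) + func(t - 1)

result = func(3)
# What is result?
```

func(t) = 1 + 2·func(t-1), func(0)=2. Closed form: (2+1)·2^3 - 1 = 23.

Answer: 23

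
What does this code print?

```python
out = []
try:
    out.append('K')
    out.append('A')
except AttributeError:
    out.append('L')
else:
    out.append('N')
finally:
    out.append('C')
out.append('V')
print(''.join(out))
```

Execution trace: 'K' (try body) → 'A' (try body, no exception) → 'N' (else) → 'C' (finally) → 'V' (after the try/except). Output: KANCV

Answer: KANCV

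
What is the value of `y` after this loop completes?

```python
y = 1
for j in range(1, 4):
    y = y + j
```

Start at 1, add 1 through 3
`y` takes the values: 1 → 2 → 4 → 7

Answer: 7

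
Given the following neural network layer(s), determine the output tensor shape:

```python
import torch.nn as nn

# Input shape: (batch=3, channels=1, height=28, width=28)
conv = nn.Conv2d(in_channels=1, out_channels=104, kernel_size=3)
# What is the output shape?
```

Input: (3, 1, 28, 28) -> Output: (3, 104, 26, 26)

Answer: (3, 104, 26, 26)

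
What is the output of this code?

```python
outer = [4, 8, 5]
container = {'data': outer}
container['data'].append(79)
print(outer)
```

Key concept: dict holds reference to list.
Step by step:
`outer = [4, 8, 5]` → outer = [4, 8, 5]
`container = {'data': outer}` → container = {'data': [4, 8, 5]}
`container['data'].append(79)` → outer = [4, 8, 5, 79]; container = {'data': [4, 8, 5, 79]}
`print(outer)` → prints [4, 8, 5, 79]

Answer: [4, 8, 5, 79]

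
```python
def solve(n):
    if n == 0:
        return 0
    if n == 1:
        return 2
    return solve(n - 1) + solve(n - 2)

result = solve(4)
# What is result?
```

Build up from base cases: solve(0)=0, solve(1)=2, solve(2)=2, solve(3)=4, solve(4)=6

Answer: 6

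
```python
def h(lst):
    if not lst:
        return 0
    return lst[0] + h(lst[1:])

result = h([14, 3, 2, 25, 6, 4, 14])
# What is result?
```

14 + 3 + 2 + 25 + 6 + 4 + 14 + 0 = 68

Answer: 68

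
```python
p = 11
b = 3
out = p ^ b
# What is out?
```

Trace:
`p = 11` → p = 11
`b = 3` → b = 3
`out = p ^ b` → out = 8
So out = 8

Answer: 8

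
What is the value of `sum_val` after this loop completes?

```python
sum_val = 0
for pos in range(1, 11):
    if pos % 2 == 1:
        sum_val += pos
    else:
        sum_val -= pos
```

Add odd, subtract even
`sum_val` takes the values: 0 → 1 → -1 → 2 → -2 → 3 → -3 → 4 → -4 → 5 → -5

Answer: -5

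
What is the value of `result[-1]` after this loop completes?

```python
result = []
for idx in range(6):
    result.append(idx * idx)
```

Last element of squares 0 to 5
`result` takes the values: [] → [0] → [0, 1] → [0, 1, 4] → [0, 1, 4, 9] → [0, 1, 4, 9, 16] → [0, 1, 4, 9, 16, 25]
So `result[-1]` = 25

Answer: 25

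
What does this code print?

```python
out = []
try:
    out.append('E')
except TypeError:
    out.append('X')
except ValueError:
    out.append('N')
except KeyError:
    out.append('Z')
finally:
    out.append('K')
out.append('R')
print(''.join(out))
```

Execution trace: 'E' (try body, no exception) → 'K' (finally) → 'R' (after the try/except). Output: EKR

Answer: EKR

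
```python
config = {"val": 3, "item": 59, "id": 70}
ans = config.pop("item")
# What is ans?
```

Trace:
`config = {"val": 3, "item": 59, "id": 70}` → config = {'val': 3, 'item': 59, 'id': 70}
`ans = config.pop("item")` → config = {'val': 3, 'id': 70}; ans = 59
So ans = 59

Answer: 59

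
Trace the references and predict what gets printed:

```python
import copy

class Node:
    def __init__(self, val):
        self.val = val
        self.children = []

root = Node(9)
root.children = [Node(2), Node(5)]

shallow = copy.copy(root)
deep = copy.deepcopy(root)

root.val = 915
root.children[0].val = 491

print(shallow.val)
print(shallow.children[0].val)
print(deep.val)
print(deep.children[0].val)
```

Key concept: deep copy with custom objects.
Step by step:
`root = Node(9)` → root = Node(val=9, children=[])
`root.children = [Node(2), Node(5)]` → root = Node(val=9, children=[Node(val=2, children=[]), Node(val=5, children=[])])
`shallow = copy.copy(root)` → shallow = Node(val=9, children=[Node(val=2, children=[]), Node(val=5, children=[])])
`deep = copy.deepcopy(root)` → deep = Node(val=9, children=[Node(val=2, children=[]), Node(val=5, children=[])])
`root.val = 915` → root = Node(val=915, children=[Node(val=2, children=[]), Node(val=5, children=[])])
`root.children[0].val = 491` → root = Node(val=915, children=[Node(val=491, children=[]), Node(val=5, children=[])]); shallow = Node(val=9, children=[Node(val=491, children=[]), Node(val=5, children=[])])
`print(shallow.val)` → prints 9
`print(shallow.children[0].val)` → prints 491
`print(deep.val)` → prints 9
`print(deep.children[0].val)` → prints 2

Answer:
9
491
9
2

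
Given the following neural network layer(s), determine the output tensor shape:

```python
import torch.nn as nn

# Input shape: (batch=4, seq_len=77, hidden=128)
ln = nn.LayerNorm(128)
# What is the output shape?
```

Input: (4, 77, 128) -> Output: (4, 77, 128)

Answer: (4, 77, 128)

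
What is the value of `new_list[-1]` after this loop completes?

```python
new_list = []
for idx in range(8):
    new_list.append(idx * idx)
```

Last element of squares 0 to 7
`new_list` takes the values: [] → [0] → [0, 1] → [0, 1, 4] → [0, 1, 4, 9] → [0, 1, 4, 9, 16] → [0, 1, 4, 9, 16, 25] → [0, 1, 4, 9, 16, 25, 36] → [0, 1, 4, 9, 16, 25, 36, 49]
So `new_list[-1]` = 49

Answer: 49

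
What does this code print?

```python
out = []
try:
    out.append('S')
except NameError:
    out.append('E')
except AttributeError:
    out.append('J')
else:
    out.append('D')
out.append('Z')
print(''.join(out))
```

Execution trace: 'S' (try body, no exception) → 'D' (else) → 'Z' (after the try/except). Output: SDZ

Answer: SDZ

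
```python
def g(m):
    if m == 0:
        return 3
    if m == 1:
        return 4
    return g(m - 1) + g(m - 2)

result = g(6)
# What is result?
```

Build up from base cases: g(0)=3, g(1)=4, g(2)=7, g(3)=11, g(4)=18, g(5)=29, g(6)=47

Answer: 47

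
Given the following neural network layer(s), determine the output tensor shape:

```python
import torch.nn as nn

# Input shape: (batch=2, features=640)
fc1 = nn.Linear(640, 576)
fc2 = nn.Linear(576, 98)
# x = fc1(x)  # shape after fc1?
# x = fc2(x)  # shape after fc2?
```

Input: (2, 640) -> after fc1: (2, 576) -> Output: (2, 98)

Answer: (2, 98)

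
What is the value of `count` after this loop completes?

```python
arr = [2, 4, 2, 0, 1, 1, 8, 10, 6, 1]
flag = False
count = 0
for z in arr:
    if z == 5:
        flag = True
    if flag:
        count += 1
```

Count elements after first 5 in [2, 4, 2, 0, 1, 1, 8, 10, 6, 1]
`count` takes the values: 0

Answer: 0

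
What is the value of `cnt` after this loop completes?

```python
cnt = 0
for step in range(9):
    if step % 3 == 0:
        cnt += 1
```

Count numbers divisible by 3 in range(9)
`cnt` takes the values: 0 → 1 → 2 → 3

Answer: 3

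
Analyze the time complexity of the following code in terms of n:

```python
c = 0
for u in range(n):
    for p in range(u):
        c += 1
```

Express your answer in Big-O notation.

Each loop level contributes: n × n. Multiplying the contributions gives O(n^2).

Answer: O(n^2)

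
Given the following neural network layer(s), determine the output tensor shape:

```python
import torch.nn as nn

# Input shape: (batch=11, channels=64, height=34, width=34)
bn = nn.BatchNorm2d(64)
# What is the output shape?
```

Input: (11, 64, 34, 34) -> Output: (11, 64, 34, 34)

Answer: (11, 64, 34, 34)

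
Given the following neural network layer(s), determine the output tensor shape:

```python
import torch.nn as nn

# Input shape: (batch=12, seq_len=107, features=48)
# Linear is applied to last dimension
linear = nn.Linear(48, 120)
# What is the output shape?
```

Input: (12, 107, 48) -> Output: (12, 107, 120)

Answer: (12, 107, 120)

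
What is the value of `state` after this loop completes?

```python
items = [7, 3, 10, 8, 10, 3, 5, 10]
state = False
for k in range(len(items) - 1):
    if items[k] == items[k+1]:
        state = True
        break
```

Check consecutive duplicates in [7, 3, 10, 8, 10, 3, 5, 10]
`state` takes the values: False

Answer: False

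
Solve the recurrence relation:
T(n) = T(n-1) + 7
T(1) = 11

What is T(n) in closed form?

Unrolling: T(n) = T(1) + 7·(n-1) = 11 + 7(n-1) = 7n + 4.

Answer: T(n) = 7n + 4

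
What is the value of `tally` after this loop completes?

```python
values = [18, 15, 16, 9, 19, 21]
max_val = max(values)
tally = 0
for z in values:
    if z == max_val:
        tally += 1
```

Count of max value 21 in [18, 15, 16, 9, 19, 21]
`tally` takes the values: 0 → 1

Answer: 1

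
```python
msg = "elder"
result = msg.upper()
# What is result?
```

Trace:
`msg = "elder"` → msg = 'elder'
`result = msg.upper()` → result = 'ELDER'
So result = 'ELDER'

Answer: 'ELDER'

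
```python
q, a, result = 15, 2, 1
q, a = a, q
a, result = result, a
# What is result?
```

Trace:
`q, a, result = 15, 2, 1` → q = 15; a = 2; result = 1
`q, a = a, q` → q = 2; a = 15
`a, result = result, a` → a = 1; result = 15
So result = 15

Answer: 15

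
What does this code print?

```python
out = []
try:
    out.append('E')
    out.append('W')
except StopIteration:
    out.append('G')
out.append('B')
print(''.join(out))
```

Execution trace: 'E' (try body) → 'W' (try body, no exception) → 'B' (after the try/except). Output: EWB

Answer: EWB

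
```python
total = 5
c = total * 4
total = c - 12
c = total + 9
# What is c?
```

Trace:
`total = 5` → total = 5
`c = total * 4` → c = 20
`total = c - 12` → total = 8
`c = total + 9` → c = 17
So c = 17

Answer: 17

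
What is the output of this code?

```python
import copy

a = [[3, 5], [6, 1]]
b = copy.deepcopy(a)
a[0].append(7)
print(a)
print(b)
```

Key concept: deep copy is fully independent.
Step by step:
`a = [[3, 5], [6, 1]]` → a = [[3, 5], [6, 1]]
`b = copy.deepcopy(a)` → b = [[3, 5], [6, 1]]
`a[0].append(7)` → a = [[3, 5, 7], [6, 1]]
`print(a)` → prints [[3, 5, 7], [6, 1]]
`print(b)` → prints [[3, 5], [6, 1]]

Answer:
[[3, 5, 7], [6, 1]]
[[3, 5], [6, 1]]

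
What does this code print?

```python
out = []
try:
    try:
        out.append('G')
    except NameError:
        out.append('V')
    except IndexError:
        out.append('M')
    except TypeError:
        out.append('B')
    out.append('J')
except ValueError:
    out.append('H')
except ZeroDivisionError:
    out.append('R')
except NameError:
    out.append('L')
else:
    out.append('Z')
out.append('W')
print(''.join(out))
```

Execution trace: 'G' (inner try body, no exception) → 'J' (try body, no exception) → 'Z' (else) → 'W' (after the try/except). Output: GJZW

Answer: GJZW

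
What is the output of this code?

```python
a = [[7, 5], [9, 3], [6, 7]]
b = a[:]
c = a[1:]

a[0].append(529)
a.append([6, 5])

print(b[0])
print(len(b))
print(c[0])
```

Key concept: slice with nested mutation.
Step by step:
`a = [[7, 5], [9, 3], [6, 7]]` → a = [[7, 5], [9, 3], [6, 7]]
`b = a[:]` → b = [[7, 5], [9, 3], [6, 7]]
`c = a[1:]` → c = [[9, 3], [6, 7]]
`a[0].append(529)` → a = [[7, 5, 529], [9, 3], [6, 7]]; b = [[7, 5, 529], [9, 3], [6, 7]]
`a.append([6, 5])` → a = [[7, 5, 529], [9, 3], [6, 7], [6, 5]]
`print(b[0])` → prints [7, 5, 529]
`print(len(b))` → prints 3
`print(c[0])` → prints [9, 3]

Answer:
[7, 5, 529]
3
[9, 3]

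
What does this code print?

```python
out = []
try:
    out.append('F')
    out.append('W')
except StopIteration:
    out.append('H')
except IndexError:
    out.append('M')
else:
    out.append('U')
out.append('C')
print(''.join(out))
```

Execution trace: 'F' (try body) → 'W' (try body, no exception) → 'U' (else) → 'C' (after the try/except). Output: FWUC

Answer: FWUC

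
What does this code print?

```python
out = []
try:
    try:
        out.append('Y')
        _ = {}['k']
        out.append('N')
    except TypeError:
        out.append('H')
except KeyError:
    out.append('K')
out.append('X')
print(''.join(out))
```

Execution trace: 'Y' (try body) → 'K' (outer except KeyError) → 'X' (after the try/except). Output: YKX

Answer: YKX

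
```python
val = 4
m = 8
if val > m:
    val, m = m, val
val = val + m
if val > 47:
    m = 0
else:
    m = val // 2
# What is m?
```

Trace:
`val = 4` → val = 4
`m = 8` → m = 8
`if val > m: ...` → val > m is False → no variable changes
`val = val + m` → val = 12
`if val > 47: ...` → val > 47 is False, take else branch → m = 6
So m = 6

Answer: 6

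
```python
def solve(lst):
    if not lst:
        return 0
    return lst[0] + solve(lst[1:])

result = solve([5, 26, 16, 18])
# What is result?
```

5 + 26 + 16 + 18 + 0 = 65

Answer: 65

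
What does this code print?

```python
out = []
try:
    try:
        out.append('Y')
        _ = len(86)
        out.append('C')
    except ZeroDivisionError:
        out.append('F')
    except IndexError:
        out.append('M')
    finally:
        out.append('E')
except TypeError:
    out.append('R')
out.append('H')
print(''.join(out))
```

Execution trace: 'Y' (try body) → 'E' (finally) → 'R' (outer except TypeError) → 'H' (after the try/except). Output: YERH

Answer: YERH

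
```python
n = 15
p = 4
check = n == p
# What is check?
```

Trace:
`n = 15` → n = 15
`p = 4` → p = 4
`check = n == p` → check = False
So check = False

Answer: False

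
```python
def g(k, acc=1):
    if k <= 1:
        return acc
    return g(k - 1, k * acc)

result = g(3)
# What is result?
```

Accumulator trace (n, acc): (3, 1) -> (2, 3) -> (1, 6) -> return 6

Answer: 6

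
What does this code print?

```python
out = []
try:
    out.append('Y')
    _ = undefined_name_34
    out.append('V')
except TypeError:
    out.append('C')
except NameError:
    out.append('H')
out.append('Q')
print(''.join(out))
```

Execution trace: 'Y' (try body) → 'H' (except NameError) → 'Q' (after the try/except). Output: YHQ

Answer: YHQ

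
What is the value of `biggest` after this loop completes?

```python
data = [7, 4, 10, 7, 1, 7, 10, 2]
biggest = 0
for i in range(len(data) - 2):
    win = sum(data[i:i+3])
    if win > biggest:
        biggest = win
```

Max sum of 3-element window in [7, 4, 10, 7, 1, 7, 10, 2]
`biggest` takes the values: 0 → 21

Answer: 21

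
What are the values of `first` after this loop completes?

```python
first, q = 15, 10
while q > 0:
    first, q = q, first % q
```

GCD of 15 and 10
`first` takes the values: 15 → 10 → 5

Answer: 5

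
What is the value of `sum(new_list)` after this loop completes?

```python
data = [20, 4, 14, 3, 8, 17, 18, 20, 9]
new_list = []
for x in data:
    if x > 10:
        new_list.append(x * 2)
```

Sum of doubled values > 10
`new_list` takes the values: [] → [40] → [40, 28] → [40, 28, 34] → [40, 28, 34, 36] → [40, 28, 34, 36, 40]
So `sum(new_list)` = 178

Answer: 178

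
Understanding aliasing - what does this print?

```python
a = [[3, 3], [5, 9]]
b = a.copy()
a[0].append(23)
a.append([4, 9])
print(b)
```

Key concept: shallow copy with nested lists.
Step by step:
`a = [[3, 3], [5, 9]]` → a = [[3, 3], [5, 9]]
`b = a.copy()` → b = [[3, 3], [5, 9]]
`a[0].append(23)` → a = [[3, 3, 23], [5, 9]]; b = [[3, 3, 23], [5, 9]]
`a.append([4, 9])` → a = [[3, 3, 23], [5, 9], [4, 9]]
`print(b)` → prints [[3, 3, 23], [5, 9]]

Answer: [[3, 3, 23], [5, 9]]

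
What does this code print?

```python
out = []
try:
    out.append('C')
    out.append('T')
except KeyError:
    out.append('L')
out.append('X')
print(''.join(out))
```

Execution trace: 'C' (try body) → 'T' (try body, no exception) → 'X' (after the try/except). Output: CTX

Answer: CTX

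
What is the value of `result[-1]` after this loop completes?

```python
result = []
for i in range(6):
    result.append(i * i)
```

Last element of squares 0 to 5
`result` takes the values: [] → [0] → [0, 1] → [0, 1, 4] → [0, 1, 4, 9] → [0, 1, 4, 9, 16] → [0, 1, 4, 9, 16, 25]
So `result[-1]` = 25

Answer: 25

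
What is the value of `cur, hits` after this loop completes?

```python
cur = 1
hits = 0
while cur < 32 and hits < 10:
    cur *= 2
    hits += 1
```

Double until >= 32 or 10 iterations
`cur, hits` takes the values: (1, 0) → (2, 0) → (2, 1) → (4, 1) → (4, 2) → (8, 2) → (8, 3) → (16, 3) → (16, 4) → (32, 4) → (32, 5)

Answer: 32, 5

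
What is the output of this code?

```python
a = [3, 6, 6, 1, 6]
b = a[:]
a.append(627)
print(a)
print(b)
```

Key concept: slice [:] creates copy.
Step by step:
`a = [3, 6, 6, 1, 6]` → a = [3, 6, 6, 1, 6]
`b = a[:]` → b = [3, 6, 6, 1, 6]
`a.append(627)` → a = [3, 6, 6, 1, 6, 627]
`print(a)` → prints [3, 6, 6, 1, 6, 627]
`print(b)` → prints [3, 6, 6, 1, 6]

Answer:
[3, 6, 6, 1, 6, 627]
[3, 6, 6, 1, 6]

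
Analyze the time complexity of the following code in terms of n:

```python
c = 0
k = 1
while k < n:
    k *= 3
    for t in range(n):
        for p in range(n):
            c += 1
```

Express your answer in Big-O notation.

Each loop level contributes: log n × n × n. Multiplying the contributions gives O(n^2 log n).

Answer: O(n^2 log n)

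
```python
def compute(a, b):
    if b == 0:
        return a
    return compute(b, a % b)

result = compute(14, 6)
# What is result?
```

compute(14, 6) -> compute(6, 2) -> compute(2, 0) -> 2

Answer: 2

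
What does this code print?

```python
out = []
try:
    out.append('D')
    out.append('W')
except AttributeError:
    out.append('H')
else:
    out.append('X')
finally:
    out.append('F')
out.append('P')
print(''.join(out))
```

Execution trace: 'D' (try body) → 'W' (try body, no exception) → 'X' (else) → 'F' (finally) → 'P' (after the try/except). Output: DWXFP

Answer: DWXFP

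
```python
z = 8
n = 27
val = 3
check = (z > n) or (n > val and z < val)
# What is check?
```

Trace:
`z = 8` → z = 8
`n = 27` → n = 27
`val = 3` → val = 3
`check = (z > n) or (n > val and z < val)` → check = False
So check = False

Answer: False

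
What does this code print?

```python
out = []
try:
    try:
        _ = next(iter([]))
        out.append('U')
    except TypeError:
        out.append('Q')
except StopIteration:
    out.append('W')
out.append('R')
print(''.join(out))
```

Execution trace: 'W' (outer except StopIteration) → 'R' (after the try/except). Output: WR

Answer: WR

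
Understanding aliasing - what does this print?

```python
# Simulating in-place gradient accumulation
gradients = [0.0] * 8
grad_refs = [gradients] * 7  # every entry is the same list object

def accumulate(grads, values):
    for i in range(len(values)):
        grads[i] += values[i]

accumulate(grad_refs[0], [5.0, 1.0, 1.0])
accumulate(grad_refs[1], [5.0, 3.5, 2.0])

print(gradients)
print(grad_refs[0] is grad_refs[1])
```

Key concept: gradient accumulation aliasing.
Step by step:
`gradients = [0.0] * 8` → gradients = [0.0, 0.0, 0.0, 0.0, 0.0, 0.0, 0.0, 0.0]
`grad_refs = [gradients] * 7` → grad_refs = [[0.0, 0.0, 0.0, 0.0, 0.0, 0.0, 0.0, 0.0], [0.0, 0.0, 0.0, 0.0, 0.0, 0.0, 0.0, 0.0], [0.0, 0.0, 0.0, 0.0, 0.0, 0.0, 0.0, 0.0], [0.0, 0.0, 0.0, 0.0, 0.0, 0.0, 0.0, 0.0], [0.0, 0.0, 0.0, 0.0, 0.0, 0.0, 0.0, 0.0], [0.0, 0.0, 0.0, 0.0, 0.0, 0.0, 0.0, 0.0], [0.0, 0.0, 0.0, 0.0, 0.0, 0.0, 0.0, 0.0]]
`accumulate(grad_refs[0], [5.0, 1.0, 1.0])` → gradients = [5.0, 1.0, 1.0, 0.0, 0.0, 0.0, 0.0, 0.0]; grad_refs = [[5.0, 1.0, 1.0, 0.0, 0.0, 0.0, 0.0, 0.0], [5.0, 1.0, 1.0, 0.0, 0.0, 0.0, 0.0, 0.0], [5.0, 1.0, 1.0, 0.0, 0.0, 0.0, 0.0, 0.0], [5.0, 1.0, 1.0, 0.0, 0.0, 0.0, 0.0, 0.0], [5.0, 1.0, 1.0, 0.0, 0.0, 0.0, 0.0, 0.0], [5.0, 1.0, 1.0, 0.0, 0.0, 0.0, 0.0, 0.0], [5.0, 1.0, 1.0, 0.0, 0.0, 0.0, 0.0, 0.0]]
`accumulate(grad_refs[1], [5.0, 3.5, 2.0])` → gradients = [10.0, 4.5, 3.0, 0.0, 0.0, 0.0, 0.0, 0.0]; grad_refs = [[10.0, 4.5, 3.0, 0.0, 0.0, 0.0, 0.0, 0.0], [10.0, 4.5, 3.0, 0.0, 0.0, 0.0, 0.0, 0.0], [10.0, 4.5, 3.0, 0.0, 0.0, 0.0, 0.0, 0.0], [10.0, 4.5, 3.0, 0.0, 0.0, 0.0, 0.0, 0.0], [10.0, 4.5, 3.0, 0.0, 0.0, 0.0, 0.0, 0.0], [10.0, 4.5, 3.0, 0.0, 0.0, 0.0, 0.0, 0.0], [10.0, 4.5, 3.0, 0.0, 0.0, 0.0, 0.0, 0.0]]
`print(gradients)` → prints [10.0, 4.5, 3.0, 0.0, 0.0, 0.0, 0.0, 0.0]
`print(grad_refs[0] is grad_refs[1])` → prints True

Answer:
[10.0, 4.5, 3.0, 0.0, 0.0, 0.0, 0.0, 0.0]
True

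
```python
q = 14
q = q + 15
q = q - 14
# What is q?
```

Trace:
`q = 14` → q = 14
`q = q + 15` → q = 29
`q = q - 14` → q = 15
So q = 15

Answer: 15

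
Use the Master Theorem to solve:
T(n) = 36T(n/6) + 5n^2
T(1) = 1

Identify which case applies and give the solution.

a=36, b=6, f(n)=5n^2. log_6(36) = 2. Since c=2 = 2, Case 2 applies: T(n) = Θ(n^log_b(a) · log n) = O(n^2 log n).

Answer: O(n^2 log n) - Case 2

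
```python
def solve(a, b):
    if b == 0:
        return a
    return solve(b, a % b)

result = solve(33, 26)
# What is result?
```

solve(33, 26) -> solve(26, 7) -> solve(7, 5) -> solve(5, 2) -> solve(2, 1) -> solve(1, 0) -> 1

Answer: 1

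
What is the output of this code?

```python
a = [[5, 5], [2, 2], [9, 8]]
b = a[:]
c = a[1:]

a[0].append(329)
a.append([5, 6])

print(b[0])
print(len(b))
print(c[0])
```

Key concept: slice with nested mutation.
Step by step:
`a = [[5, 5], [2, 2], [9, 8]]` → a = [[5, 5], [2, 2], [9, 8]]
`b = a[:]` → b = [[5, 5], [2, 2], [9, 8]]
`c = a[1:]` → c = [[2, 2], [9, 8]]
`a[0].append(329)` → a = [[5, 5, 329], [2, 2], [9, 8]]; b = [[5, 5, 329], [2, 2], [9, 8]]
`a.append([5, 6])` → a = [[5, 5, 329], [2, 2], [9, 8], [5, 6]]
`print(b[0])` → prints [5, 5, 329]
`print(len(b))` → prints 3
`print(c[0])` → prints [2, 2]

Answer:
[5, 5, 329]
3
[2, 2]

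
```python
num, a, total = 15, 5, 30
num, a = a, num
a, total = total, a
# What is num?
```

Trace:
`num, a, total = 15, 5, 30` → num = 15; a = 5; total = 30
`num, a = a, num` → num = 5; a = 15
`a, total = total, a` → a = 30; total = 15
So num = 5

Answer: 5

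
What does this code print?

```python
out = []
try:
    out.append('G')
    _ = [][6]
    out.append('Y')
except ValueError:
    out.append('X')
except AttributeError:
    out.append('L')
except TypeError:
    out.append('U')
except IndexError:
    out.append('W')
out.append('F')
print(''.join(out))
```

Execution trace: 'G' (try body) → 'W' (except IndexError) → 'F' (after the try/except). Output: GWF

Answer: GWF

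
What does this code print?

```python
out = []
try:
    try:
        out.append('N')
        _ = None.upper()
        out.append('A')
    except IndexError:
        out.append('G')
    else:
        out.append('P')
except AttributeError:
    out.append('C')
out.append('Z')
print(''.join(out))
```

Execution trace: 'N' (try body) → 'C' (outer except AttributeError) → 'Z' (after the try/except). Output: NCZ

Answer: NCZ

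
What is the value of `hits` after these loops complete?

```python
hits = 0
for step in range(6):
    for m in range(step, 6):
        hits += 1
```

Upper triangle: 6 + 5 + ... + 1
`hits` takes the values: 0 → 1 → 2 → 3 → 4 → 5 → 6 → 7 → 8 → 9 → 10 → 11 → 12 → 13 → 14 → 15 → 16 → 17 → 18 → 19 → 20 → 21

Answer: 21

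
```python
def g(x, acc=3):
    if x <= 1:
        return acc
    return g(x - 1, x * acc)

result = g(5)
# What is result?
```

Accumulator trace (n, acc): (5, 3) -> (4, 15) -> (3, 60) -> (2, 180) -> (1, 360) -> return 360

Answer: 360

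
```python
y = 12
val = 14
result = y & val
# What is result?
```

Trace:
`y = 12` → y = 12
`val = 14` → val = 14
`result = y & val` → result = 12
So result = 12

Answer: 12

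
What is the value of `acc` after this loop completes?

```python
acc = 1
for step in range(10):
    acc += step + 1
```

Start at 1, add 1 to 10 = 56
`acc` takes the values: 1 → 2 → 4 → 7 → 11 → 16 → 22 → 29 → 37 → 46 → 56

Answer: 56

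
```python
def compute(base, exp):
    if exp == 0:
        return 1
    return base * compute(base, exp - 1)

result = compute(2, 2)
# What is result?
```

compute(2, 2) = 2 * 2 = 4

Answer: 4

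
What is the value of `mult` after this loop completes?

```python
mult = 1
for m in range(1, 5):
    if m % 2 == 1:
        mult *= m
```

Product of odd numbers 1 to 4
`mult` takes the values: 1 → 3

Answer: 3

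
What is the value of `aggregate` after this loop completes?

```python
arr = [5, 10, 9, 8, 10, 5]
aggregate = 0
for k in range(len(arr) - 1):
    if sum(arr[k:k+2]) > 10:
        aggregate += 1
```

Count windows with sum > 10
`aggregate` takes the values: 0 → 1 → 2 → 3 → 4 → 5

Answer: 5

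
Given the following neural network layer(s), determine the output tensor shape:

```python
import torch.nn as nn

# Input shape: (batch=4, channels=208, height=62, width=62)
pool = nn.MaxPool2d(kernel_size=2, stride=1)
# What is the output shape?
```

Input: (4, 208, 62, 62) -> Output: (4, 208, 61, 61)

Answer: (4, 208, 61, 61)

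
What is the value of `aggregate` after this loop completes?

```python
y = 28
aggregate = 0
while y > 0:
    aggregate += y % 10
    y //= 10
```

Sum digits of 28
`aggregate` takes the values: 0 → 8 → 10

Answer: 10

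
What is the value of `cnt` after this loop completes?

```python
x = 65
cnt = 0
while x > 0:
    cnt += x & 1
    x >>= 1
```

Count set bits in 65 (binary: 0b1000001)
`cnt` takes the values: 0 → 1 → 2

Answer: 2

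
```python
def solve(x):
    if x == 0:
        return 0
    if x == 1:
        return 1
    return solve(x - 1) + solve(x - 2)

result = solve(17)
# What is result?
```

Build up from base cases: solve(0)=0, solve(1)=1, solve(2)=1, solve(3)=2, solve(4)=3, solve(5)=5, solve(6)=8, ..., solve(17)=1597

Answer: 1597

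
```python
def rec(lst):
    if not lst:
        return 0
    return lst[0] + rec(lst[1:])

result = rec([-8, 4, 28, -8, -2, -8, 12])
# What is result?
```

(-8) + 4 + 28 + (-8) + (-2) + (-8) + 12 + 0 = 18

Answer: 18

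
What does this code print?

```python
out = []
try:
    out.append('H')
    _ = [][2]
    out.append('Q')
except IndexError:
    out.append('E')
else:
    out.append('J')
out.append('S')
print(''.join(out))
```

Execution trace: 'H' (try body) → 'E' (except IndexError) → 'S' (after the try/except). Output: HES

Answer: HES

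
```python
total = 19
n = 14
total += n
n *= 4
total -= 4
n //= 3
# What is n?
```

Trace:
`total = 19` → total = 19
`n = 14` → n = 14
`total += n` → total = 33
`n *= 4` → n = 56
`total -= 4` → total = 29
`n //= 3` → n = 18
So n = 18

Answer: 18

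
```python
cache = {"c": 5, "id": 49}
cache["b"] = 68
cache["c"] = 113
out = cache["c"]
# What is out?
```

Trace:
`cache = {"c": 5, "id": 49}` → cache = {'c': 5, 'id': 49}
`cache["b"] = 68` → cache = {'c': 5, 'id': 49, 'b': 68}
`cache["c"] = 113` → cache = {'c': 113, 'id': 49, 'b': 68}
`out = cache["c"]` → out = 113
So out = 113

Answer: 113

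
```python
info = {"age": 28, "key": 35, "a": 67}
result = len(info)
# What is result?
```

Trace:
`info = {"age": 28, "key": 35, "a": 67}` → info = {'age': 28, 'key': 35, 'a': 67}
`result = len(info)` → result = 3
So result = 3

Answer: 3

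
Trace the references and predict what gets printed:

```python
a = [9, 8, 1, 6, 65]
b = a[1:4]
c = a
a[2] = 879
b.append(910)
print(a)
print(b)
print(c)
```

Key concept: slice vs alias.
Step by step:
`a = [9, 8, 1, 6, 65]` → a = [9, 8, 1, 6, 65]
`b = a[1:4]` → b = [8, 1, 6]
`c = a` → c = [9, 8, 1, 6, 65] (same object as a)
`a[2] = 879` → a = [9, 8, 879, 6, 65] (same object as c); c = [9, 8, 879, 6, 65] (same object as a)
`b.append(910)` → b = [8, 1, 6, 910]
`print(a)` → prints [9, 8, 879, 6, 65]
`print(b)` → prints [8, 1, 6, 910]
`print(c)` → prints [9, 8, 879, 6, 65]

Answer:
[9, 8, 879, 6, 65]
[8, 1, 6, 910]
[9, 8, 879, 6, 65]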